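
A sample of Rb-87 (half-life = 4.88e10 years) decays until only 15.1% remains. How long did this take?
t = t½ × log₂(N₀/N) = 1.331e11 years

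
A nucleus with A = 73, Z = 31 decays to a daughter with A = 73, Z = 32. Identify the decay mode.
ΔA = 0, ΔZ = +1 ⇒ beta-minus decay (β⁻)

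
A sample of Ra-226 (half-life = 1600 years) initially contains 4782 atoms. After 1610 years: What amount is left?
N = N₀(1/2)^(t/t½) = 2381 atoms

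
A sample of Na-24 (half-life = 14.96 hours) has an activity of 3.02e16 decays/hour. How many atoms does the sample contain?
N = A/λ = 6.518e17 atoms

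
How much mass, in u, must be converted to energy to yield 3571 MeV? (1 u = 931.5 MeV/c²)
m = E/c² = 3.834 u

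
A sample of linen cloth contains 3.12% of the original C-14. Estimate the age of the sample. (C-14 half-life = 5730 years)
Age = t½ × log₂(1/ratio) = 28660 years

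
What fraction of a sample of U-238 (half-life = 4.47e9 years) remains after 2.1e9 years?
N/N₀ = (1/2)^(t/t½) = 0.7221 = 72.2%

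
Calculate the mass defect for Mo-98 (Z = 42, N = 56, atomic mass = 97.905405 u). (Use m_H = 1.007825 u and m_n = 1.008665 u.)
Δm = Z·m_H + N·m_n − M = 0.9085 u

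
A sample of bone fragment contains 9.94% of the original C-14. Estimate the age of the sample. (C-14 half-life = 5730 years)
Age = t½ × log₂(1/ratio) = 19080 years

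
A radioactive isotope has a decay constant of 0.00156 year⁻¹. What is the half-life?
t½ = ln(2)/λ = 444.3 years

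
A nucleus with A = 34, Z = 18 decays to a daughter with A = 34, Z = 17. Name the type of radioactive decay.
ΔA = 0, ΔZ = -1 ⇒ beta-plus decay (β⁺) or electron capture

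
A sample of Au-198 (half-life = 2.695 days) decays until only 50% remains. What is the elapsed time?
t = t½ × log₂(N₀/N) = 2.695 days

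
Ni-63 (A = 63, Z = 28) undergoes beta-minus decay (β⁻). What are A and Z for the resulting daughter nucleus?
Daughter: A = 63, Z = 29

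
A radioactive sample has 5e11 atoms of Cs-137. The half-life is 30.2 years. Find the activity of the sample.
A = λN = 1.148e10 decays/year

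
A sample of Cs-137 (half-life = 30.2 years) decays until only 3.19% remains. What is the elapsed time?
t = t½ × log₂(N₀/N) = 150.1 years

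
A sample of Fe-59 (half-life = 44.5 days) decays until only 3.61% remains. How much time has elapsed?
t = t½ × log₂(N₀/N) = 213.2 days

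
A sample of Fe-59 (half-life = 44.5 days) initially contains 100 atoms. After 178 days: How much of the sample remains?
N = N₀(1/2)^(t/t½) = 6.25 atoms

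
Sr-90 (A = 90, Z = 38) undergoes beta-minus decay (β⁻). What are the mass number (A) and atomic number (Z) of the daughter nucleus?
Daughter: A = 90, Z = 39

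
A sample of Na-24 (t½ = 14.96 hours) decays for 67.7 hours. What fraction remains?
N/N₀ = (1/2)^(t/t½) = 0.04342 = 4.34%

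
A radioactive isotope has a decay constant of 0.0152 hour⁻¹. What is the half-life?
t½ = ln(2)/λ = 45.6 hours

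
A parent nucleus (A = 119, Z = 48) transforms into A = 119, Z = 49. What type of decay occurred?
ΔA = 0, ΔZ = +1 ⇒ beta-minus decay (β⁻)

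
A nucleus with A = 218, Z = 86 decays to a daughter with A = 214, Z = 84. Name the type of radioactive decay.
ΔA = -4, ΔZ = -2 ⇒ alpha decay (α)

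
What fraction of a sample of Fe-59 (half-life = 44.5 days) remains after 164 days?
N/N₀ = (1/2)^(t/t½) = 0.07773 = 7.77%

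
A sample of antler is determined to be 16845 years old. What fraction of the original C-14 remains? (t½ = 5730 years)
N/N₀ = (1/2)^(t/t½) = 0.1303 = 13%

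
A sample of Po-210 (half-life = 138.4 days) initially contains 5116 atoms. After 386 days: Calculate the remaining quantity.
N = N₀(1/2)^(t/t½) = 740.2 atoms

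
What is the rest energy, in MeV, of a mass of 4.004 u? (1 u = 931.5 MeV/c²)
E = mc² = 3730 MeV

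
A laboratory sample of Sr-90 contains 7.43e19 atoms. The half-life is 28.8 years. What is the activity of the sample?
A = λN = 1.788e18 decays/year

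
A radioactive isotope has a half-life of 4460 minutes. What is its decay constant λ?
λ = ln(2)/t½ = 1.554e-4 minute⁻¹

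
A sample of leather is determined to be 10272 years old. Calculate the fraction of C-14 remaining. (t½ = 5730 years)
N/N₀ = (1/2)^(t/t½) = 0.2886 = 28.9%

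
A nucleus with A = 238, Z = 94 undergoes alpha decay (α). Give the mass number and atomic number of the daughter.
Daughter: A = 234, Z = 92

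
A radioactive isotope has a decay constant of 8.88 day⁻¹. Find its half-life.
t½ = ln(2)/λ = 0.07806 days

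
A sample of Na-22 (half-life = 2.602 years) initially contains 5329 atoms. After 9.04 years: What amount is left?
N = N₀(1/2)^(t/t½) = 479.5 atoms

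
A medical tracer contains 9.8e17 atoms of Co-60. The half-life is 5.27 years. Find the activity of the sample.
A = λN = 1.289e17 decays/year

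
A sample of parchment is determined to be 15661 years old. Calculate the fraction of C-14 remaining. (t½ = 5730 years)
N/N₀ = (1/2)^(t/t½) = 0.1504 = 15%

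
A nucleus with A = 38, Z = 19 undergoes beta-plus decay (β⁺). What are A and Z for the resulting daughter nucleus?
Daughter: A = 38, Z = 18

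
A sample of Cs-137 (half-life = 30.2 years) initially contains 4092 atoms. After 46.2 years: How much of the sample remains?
N = N₀(1/2)^(t/t½) = 1417 atoms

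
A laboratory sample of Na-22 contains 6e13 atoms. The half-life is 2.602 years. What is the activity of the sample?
A = λN = 1.598e13 decays/year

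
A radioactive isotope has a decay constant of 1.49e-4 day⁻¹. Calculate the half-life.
t½ = ln(2)/λ = 4652 days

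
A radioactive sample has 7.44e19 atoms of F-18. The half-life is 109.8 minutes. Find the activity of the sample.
A = λN = 4.697e17 decays/minute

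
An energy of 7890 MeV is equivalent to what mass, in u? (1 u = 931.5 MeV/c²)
m = E/c² = 8.47 u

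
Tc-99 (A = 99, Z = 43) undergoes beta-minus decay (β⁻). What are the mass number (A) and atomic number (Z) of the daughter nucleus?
Daughter: A = 99, Z = 44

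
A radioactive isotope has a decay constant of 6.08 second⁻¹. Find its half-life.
t½ = ln(2)/λ = 0.114 seconds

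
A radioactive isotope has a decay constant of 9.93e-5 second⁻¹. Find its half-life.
t½ = ln(2)/λ = 6980 seconds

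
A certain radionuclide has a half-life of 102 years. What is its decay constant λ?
λ = ln(2)/t½ = 0.006796 year⁻¹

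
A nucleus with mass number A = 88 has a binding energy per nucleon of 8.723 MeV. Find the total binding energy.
B.E. = 8.723 × 88 = 767.6 MeV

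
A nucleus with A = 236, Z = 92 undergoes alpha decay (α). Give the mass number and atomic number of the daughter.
Daughter: A = 232, Z = 90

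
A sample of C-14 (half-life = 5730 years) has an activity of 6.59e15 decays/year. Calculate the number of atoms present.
N = A/λ = 5.448e19 atoms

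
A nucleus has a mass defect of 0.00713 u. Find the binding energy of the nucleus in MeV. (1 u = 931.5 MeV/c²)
B.E. = Δm × 931.5 = 6.642 MeV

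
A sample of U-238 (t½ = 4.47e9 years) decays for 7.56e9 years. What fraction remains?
N/N₀ = (1/2)^(t/t½) = 0.3097 = 31%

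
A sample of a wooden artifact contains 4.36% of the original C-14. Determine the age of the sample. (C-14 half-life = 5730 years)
Age = t½ × log₂(1/ratio) = 25900 years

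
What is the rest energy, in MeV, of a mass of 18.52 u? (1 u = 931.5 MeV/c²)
E = mc² = 17250 MeV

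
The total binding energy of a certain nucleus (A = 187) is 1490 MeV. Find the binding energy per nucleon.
B.E./A = 1490/187 = 7.968 MeV/nucleon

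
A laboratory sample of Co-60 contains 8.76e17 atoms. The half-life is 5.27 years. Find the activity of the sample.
A = λN = 1.152e17 decays/year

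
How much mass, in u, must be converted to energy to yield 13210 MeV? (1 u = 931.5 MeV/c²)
m = E/c² = 14.18 u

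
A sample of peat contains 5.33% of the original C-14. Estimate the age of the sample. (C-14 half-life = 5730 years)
Age = t½ × log₂(1/ratio) = 24240 years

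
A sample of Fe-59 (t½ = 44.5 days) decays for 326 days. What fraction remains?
N/N₀ = (1/2)^(t/t½) = 0.006233 = 0.623%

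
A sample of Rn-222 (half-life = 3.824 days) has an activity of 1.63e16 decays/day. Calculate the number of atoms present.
N = A/λ = 8.992e16 atoms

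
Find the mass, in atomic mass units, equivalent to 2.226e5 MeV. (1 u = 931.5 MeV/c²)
m = E/c² = 239 u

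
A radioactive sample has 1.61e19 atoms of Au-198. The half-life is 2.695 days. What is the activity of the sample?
A = λN = 4.141e18 decays/day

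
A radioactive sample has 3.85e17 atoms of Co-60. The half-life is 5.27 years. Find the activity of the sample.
A = λN = 5.064e16 decays/year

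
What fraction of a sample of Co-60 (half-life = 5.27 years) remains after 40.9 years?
N/N₀ = (1/2)^(t/t½) = 0.00461 = 0.461%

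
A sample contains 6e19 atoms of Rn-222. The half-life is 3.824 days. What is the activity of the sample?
A = λN = 1.088e19 decays/day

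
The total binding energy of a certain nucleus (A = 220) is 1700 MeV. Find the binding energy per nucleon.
B.E./A = 1700/220 = 7.727 MeV/nucleon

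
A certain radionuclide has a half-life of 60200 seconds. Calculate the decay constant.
λ = ln(2)/t½ = 1.151e-5 second⁻¹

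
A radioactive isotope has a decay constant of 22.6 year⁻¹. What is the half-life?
t½ = ln(2)/λ = 0.03067 years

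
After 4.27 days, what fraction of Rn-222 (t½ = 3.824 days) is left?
N/N₀ = (1/2)^(t/t½) = 0.4612 = 46.1%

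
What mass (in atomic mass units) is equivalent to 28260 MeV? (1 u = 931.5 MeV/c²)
m = E/c² = 30.34 u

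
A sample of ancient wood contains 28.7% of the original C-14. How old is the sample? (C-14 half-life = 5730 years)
Age = t½ × log₂(1/ratio) = 10320 years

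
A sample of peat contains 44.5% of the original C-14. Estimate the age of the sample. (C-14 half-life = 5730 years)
Age = t½ × log₂(1/ratio) = 6693 years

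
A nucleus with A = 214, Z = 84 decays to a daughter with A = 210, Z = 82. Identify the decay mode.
ΔA = -4, ΔZ = -2 ⇒ alpha decay (α)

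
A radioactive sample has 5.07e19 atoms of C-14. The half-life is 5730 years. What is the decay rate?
A = λN = 6.133e15 decays/year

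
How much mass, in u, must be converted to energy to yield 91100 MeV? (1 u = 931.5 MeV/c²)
m = E/c² = 97.8 u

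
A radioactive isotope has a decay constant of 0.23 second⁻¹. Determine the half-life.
t½ = ln(2)/λ = 3.014 seconds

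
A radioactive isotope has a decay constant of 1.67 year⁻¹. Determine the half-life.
t½ = ln(2)/λ = 0.4151 years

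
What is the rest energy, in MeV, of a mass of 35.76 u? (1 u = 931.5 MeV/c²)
E = mc² = 33310 MeV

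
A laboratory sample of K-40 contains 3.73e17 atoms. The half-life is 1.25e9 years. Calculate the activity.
A = λN = 2.068e8 decays/year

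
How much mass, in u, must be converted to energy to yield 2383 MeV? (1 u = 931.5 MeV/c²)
m = E/c² = 2.558 u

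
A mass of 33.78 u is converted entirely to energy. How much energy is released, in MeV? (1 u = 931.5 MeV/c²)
E = mc² = 31470 MeV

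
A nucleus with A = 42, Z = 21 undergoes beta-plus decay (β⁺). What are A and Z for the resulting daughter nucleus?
Daughter: A = 42, Z = 20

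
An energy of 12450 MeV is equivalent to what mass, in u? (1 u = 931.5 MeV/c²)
m = E/c² = 13.37 u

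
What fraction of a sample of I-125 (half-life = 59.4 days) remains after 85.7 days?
N/N₀ = (1/2)^(t/t½) = 0.3679 = 36.8%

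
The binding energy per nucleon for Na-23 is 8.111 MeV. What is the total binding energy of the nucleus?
B.E. = 8.111 × 23 = 186.6 MeV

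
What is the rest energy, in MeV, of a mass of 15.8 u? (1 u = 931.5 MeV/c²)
E = mc² = 14720 MeV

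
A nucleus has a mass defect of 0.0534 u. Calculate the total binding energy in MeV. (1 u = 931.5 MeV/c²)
B.E. = Δm × 931.5 = 49.74 MeV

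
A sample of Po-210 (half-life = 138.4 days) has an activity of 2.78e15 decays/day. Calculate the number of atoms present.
N = A/λ = 5.551e17 atoms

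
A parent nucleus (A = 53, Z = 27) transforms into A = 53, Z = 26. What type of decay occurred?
ΔA = 0, ΔZ = -1 ⇒ beta-plus decay (β⁺) or electron capture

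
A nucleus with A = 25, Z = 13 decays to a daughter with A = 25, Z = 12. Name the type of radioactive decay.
ΔA = 0, ΔZ = -1 ⇒ beta-plus decay (β⁺) or electron capture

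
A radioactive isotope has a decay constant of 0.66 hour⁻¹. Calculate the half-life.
t½ = ln(2)/λ = 1.05 hours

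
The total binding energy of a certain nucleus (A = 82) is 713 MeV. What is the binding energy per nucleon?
B.E./A = 713/82 = 8.695 MeV/nucleon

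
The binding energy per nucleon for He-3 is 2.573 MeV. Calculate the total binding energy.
B.E. = 2.573 × 3 = 7.719 MeV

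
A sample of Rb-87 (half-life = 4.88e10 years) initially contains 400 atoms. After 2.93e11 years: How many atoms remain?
N = N₀(1/2)^(t/t½) = 6.232 atoms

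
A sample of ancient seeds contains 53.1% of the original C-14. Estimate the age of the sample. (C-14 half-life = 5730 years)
Age = t½ × log₂(1/ratio) = 5233 years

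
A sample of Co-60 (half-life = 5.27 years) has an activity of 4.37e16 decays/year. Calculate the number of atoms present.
N = A/λ = 3.323e17 atoms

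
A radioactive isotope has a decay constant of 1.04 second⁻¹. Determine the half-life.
t½ = ln(2)/λ = 0.6665 seconds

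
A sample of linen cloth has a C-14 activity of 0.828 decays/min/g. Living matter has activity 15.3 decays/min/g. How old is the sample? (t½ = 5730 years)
Age = t½ × log₂(A₀/A) = 24110 years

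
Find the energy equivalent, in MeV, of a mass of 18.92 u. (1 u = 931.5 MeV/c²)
E = mc² = 17620 MeV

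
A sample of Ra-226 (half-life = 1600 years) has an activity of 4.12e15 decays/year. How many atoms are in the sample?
N = A/λ = 9.51e18 atoms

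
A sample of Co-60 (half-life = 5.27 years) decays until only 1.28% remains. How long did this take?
t = t½ × log₂(N₀/N) = 33.14 years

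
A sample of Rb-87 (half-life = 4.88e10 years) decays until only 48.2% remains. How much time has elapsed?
t = t½ × log₂(N₀/N) = 5.138e10 years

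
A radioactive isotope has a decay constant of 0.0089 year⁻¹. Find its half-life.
t½ = ln(2)/λ = 77.88 years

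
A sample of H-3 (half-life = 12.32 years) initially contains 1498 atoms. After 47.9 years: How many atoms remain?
N = N₀(1/2)^(t/t½) = 101.2 atoms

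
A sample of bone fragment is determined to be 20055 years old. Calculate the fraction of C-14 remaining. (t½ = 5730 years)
N/N₀ = (1/2)^(t/t½) = 0.08839 = 8.84%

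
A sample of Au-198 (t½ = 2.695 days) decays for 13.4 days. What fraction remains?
N/N₀ = (1/2)^(t/t½) = 0.03186 = 3.19%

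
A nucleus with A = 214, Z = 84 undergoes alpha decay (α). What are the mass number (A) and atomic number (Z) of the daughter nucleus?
Daughter: A = 210, Z = 82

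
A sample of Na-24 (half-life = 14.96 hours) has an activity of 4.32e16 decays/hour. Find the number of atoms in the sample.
N = A/λ = 9.324e17 atoms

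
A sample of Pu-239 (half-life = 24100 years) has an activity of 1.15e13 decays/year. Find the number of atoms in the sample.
N = A/λ = 3.998e17 atoms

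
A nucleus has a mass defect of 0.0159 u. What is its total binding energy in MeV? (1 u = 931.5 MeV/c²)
B.E. = Δm × 931.5 = 14.81 MeV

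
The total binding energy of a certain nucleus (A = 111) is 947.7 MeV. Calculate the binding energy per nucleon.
B.E./A = 947.7/111 = 8.538 MeV/nucleon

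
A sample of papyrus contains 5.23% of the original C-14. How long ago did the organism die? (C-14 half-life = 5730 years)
Age = t½ × log₂(1/ratio) = 24390 years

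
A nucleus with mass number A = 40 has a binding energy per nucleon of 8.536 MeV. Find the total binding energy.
B.E. = 8.536 × 40 = 341.4 MeV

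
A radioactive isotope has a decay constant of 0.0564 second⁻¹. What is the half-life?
t½ = ln(2)/λ = 12.29 seconds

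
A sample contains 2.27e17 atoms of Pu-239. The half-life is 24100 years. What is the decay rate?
A = λN = 6.529e12 decays/year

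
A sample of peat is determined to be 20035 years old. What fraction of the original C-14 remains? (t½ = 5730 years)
N/N₀ = (1/2)^(t/t½) = 0.0886 = 8.86%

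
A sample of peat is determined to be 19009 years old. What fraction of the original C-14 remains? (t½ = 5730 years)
N/N₀ = (1/2)^(t/t½) = 0.1003 = 10%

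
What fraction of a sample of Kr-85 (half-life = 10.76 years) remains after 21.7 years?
N/N₀ = (1/2)^(t/t½) = 0.2471 = 24.7%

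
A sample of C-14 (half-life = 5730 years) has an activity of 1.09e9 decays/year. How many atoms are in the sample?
N = A/λ = 9.011e12 atoms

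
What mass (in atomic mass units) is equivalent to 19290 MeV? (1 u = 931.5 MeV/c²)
m = E/c² = 20.71 u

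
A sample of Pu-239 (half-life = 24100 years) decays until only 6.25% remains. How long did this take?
t = t½ × log₂(N₀/N) = 96400 years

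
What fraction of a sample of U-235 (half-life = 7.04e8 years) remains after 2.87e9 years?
N/N₀ = (1/2)^(t/t½) = 0.05926 = 5.93%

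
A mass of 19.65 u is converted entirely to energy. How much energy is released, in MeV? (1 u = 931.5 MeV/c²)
E = mc² = 18300 MeV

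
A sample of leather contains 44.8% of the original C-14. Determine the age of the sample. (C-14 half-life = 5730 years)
Age = t½ × log₂(1/ratio) = 6638 years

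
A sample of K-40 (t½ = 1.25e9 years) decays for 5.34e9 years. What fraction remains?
N/N₀ = (1/2)^(t/t½) = 0.05176 = 5.18%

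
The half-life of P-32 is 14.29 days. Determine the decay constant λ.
λ = ln(2)/t½ = 0.04851 day⁻¹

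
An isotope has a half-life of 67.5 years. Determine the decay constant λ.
λ = ln(2)/t½ = 0.01027 year⁻¹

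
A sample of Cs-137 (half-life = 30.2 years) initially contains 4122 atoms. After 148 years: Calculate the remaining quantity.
N = N₀(1/2)^(t/t½) = 138 atoms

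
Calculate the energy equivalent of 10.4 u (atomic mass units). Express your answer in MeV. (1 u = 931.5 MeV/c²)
E = mc² = 9688 MeV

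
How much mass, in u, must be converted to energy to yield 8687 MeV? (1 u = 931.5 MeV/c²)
m = E/c² = 9.326 u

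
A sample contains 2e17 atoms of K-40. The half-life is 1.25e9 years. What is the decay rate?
A = λN = 1.109e8 decays/year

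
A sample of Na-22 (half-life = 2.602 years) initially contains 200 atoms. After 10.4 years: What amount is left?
N = N₀(1/2)^(t/t½) = 12.53 atoms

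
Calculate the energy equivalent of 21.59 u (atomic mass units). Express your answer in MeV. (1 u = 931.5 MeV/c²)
E = mc² = 20110 MeV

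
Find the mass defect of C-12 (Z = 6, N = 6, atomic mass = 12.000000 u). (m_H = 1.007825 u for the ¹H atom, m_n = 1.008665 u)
Δm = Z·m_H + N·m_n − M = 0.09894 u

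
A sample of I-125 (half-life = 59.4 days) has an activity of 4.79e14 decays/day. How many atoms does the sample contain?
N = A/λ = 4.105e16 atoms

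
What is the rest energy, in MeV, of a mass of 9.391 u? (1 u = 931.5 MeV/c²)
E = mc² = 8748 MeV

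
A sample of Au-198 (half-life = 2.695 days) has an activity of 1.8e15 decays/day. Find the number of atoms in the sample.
N = A/λ = 6.999e15 atoms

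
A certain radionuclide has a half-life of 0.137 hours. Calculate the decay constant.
λ = ln(2)/t½ = 5.059 hour⁻¹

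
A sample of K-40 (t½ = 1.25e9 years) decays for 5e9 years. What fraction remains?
N/N₀ = (1/2)^(t/t½) = 0.0625 = 6.25%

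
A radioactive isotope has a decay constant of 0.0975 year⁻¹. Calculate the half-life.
t½ = ln(2)/λ = 7.109 years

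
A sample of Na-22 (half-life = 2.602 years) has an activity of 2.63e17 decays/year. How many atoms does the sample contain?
N = A/λ = 9.873e17 atoms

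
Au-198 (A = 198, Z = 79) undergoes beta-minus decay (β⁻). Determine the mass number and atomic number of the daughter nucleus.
Daughter: A = 198, Z = 80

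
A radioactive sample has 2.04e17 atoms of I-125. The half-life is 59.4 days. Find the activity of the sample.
A = λN = 2.381e15 decays/day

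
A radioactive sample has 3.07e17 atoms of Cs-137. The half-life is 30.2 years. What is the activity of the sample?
A = λN = 7.046e15 decays/year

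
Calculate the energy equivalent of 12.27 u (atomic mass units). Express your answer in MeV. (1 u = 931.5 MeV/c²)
E = mc² = 11430 MeV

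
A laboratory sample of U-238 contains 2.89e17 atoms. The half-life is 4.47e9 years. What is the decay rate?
A = λN = 4.481e7 decays/year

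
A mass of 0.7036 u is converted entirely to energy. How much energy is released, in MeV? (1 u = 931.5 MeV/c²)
E = mc² = 655.4 MeV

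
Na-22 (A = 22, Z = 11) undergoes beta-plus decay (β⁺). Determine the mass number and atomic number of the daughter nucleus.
Daughter: A = 22, Z = 10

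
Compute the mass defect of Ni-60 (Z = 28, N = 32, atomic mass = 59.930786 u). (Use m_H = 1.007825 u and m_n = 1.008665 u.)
Δm = Z·m_H + N·m_n − M = 0.5656 u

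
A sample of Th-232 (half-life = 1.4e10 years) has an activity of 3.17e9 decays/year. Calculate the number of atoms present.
N = A/λ = 6.403e19 atoms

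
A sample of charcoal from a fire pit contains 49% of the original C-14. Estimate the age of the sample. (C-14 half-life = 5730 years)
Age = t½ × log₂(1/ratio) = 5897 years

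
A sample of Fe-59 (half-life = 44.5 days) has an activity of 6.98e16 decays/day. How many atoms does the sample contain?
N = A/λ = 4.481e18 atoms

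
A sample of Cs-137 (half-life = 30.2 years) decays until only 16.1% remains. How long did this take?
t = t½ × log₂(N₀/N) = 79.57 years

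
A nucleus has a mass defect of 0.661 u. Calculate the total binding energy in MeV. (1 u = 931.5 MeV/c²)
B.E. = Δm × 931.5 = 615.7 MeV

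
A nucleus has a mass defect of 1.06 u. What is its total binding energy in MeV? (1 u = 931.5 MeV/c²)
B.E. = Δm × 931.5 = 987.4 MeV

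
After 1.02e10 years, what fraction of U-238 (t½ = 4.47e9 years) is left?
N/N₀ = (1/2)^(t/t½) = 0.2056 = 20.6%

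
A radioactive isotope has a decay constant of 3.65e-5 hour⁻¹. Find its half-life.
t½ = ln(2)/λ = 18990 hours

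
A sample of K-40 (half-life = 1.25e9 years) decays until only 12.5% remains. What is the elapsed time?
t = t½ × log₂(N₀/N) = 3.75e9 years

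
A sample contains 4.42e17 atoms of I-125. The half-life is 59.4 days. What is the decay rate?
A = λN = 5.158e15 decays/day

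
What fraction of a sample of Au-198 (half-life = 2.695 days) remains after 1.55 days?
N/N₀ = (1/2)^(t/t½) = 0.6712 = 67.1%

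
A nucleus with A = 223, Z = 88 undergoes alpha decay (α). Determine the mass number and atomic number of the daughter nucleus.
Daughter: A = 219, Z = 86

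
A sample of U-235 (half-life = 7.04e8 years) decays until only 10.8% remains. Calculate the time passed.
t = t½ × log₂(N₀/N) = 2.26e9 years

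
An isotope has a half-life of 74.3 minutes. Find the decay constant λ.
λ = ln(2)/t½ = 0.009329 minute⁻¹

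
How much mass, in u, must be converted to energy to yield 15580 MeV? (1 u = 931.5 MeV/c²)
m = E/c² = 16.73 u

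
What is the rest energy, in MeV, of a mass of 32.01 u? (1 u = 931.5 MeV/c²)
E = mc² = 29820 MeV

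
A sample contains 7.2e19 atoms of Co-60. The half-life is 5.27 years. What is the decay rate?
A = λN = 9.47e18 decays/year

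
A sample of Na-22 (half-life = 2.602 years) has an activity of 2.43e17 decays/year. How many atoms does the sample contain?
N = A/λ = 9.122e17 atoms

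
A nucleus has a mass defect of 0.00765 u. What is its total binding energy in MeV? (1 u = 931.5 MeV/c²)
B.E. = Δm × 931.5 = 7.126 MeV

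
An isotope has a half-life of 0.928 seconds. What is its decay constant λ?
λ = ln(2)/t½ = 0.7469 second⁻¹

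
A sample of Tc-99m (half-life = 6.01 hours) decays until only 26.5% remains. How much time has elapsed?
t = t½ × log₂(N₀/N) = 11.51 hours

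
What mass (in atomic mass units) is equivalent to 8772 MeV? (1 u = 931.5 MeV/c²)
m = E/c² = 9.417 u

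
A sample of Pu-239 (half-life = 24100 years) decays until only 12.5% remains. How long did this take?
t = t½ × log₂(N₀/N) = 72300 years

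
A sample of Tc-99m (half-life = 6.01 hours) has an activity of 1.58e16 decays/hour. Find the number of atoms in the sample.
N = A/λ = 1.37e17 atoms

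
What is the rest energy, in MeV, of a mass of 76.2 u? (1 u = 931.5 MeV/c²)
E = mc² = 70980 MeV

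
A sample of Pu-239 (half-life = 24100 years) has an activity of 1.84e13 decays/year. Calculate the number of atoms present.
N = A/λ = 6.397e17 atoms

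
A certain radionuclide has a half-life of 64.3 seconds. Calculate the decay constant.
λ = ln(2)/t½ = 0.01078 second⁻¹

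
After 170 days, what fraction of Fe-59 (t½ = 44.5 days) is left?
N/N₀ = (1/2)^(t/t½) = 0.07079 = 7.08%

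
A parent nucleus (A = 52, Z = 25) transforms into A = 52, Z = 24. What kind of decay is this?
ΔA = 0, ΔZ = -1 ⇒ beta-plus decay (β⁺) or electron capture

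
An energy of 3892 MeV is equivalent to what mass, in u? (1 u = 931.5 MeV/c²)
m = E/c² = 4.178 u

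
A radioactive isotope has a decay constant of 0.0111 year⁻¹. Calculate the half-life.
t½ = ln(2)/λ = 62.45 years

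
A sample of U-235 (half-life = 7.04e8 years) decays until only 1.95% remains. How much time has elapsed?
t = t½ × log₂(N₀/N) = 3.999e9 years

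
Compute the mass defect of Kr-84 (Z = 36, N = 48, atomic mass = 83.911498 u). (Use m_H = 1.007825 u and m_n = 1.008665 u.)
Δm = Z·m_H + N·m_n − M = 0.7861 u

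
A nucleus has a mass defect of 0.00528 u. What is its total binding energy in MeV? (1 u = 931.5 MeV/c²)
B.E. = Δm × 931.5 = 4.918 MeV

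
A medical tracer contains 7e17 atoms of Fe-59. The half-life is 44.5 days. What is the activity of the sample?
A = λN = 1.09e16 decays/day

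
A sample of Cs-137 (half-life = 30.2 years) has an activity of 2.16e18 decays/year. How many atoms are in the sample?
N = A/λ = 9.411e19 atoms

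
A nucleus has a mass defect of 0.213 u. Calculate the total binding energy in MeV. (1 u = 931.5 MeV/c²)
B.E. = Δm × 931.5 = 198.4 MeV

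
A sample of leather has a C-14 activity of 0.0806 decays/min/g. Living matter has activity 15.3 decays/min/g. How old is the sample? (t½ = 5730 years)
Age = t½ × log₂(A₀/A) = 43370 years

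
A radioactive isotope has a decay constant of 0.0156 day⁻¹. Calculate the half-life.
t½ = ln(2)/λ = 44.43 days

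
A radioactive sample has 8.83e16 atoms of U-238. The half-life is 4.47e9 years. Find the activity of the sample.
A = λN = 1.369e7 decays/year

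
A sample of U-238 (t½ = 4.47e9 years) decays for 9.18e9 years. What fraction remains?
N/N₀ = (1/2)^(t/t½) = 0.2409 = 24.1%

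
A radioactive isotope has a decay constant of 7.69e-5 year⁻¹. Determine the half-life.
t½ = ln(2)/λ = 9014 years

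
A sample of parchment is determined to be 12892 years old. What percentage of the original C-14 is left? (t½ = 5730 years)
N/N₀ = (1/2)^(t/t½) = 0.2102 = 21%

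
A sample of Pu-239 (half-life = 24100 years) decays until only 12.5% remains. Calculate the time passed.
t = t½ × log₂(N₀/N) = 72300 years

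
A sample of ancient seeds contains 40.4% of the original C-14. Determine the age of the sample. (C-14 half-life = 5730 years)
Age = t½ × log₂(1/ratio) = 7492 years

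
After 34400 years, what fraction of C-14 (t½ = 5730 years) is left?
N/N₀ = (1/2)^(t/t½) = 0.01559 = 1.56%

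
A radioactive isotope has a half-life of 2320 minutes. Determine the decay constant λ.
λ = ln(2)/t½ = 2.988e-4 minute⁻¹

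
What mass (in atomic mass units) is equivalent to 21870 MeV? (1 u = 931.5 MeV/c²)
m = E/c² = 23.48 u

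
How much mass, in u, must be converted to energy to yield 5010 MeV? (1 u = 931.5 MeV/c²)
m = E/c² = 5.378 u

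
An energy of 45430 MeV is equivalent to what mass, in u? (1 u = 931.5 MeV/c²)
m = E/c² = 48.77 u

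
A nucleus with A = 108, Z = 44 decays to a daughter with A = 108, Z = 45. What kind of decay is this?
ΔA = 0, ΔZ = +1 ⇒ beta-minus decay (β⁻)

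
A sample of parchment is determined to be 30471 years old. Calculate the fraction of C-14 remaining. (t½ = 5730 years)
N/N₀ = (1/2)^(t/t½) = 0.02507 = 2.51%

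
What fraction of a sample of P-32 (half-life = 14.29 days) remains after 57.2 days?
N/N₀ = (1/2)^(t/t½) = 0.06238 = 6.24%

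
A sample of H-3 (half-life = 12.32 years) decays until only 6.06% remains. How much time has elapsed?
t = t½ × log₂(N₀/N) = 49.83 years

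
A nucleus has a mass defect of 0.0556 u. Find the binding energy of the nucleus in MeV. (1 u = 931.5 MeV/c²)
B.E. = Δm × 931.5 = 51.79 MeV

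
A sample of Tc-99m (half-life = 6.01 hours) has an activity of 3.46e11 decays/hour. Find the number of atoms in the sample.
N = A/λ = 3e12 atoms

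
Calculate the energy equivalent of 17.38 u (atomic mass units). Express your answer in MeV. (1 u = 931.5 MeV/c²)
E = mc² = 16190 MeV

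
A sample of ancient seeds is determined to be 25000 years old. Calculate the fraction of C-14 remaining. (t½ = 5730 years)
N/N₀ = (1/2)^(t/t½) = 0.0486 = 4.86%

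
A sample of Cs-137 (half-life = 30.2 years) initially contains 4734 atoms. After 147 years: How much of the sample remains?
N = N₀(1/2)^(t/t½) = 162.2 atoms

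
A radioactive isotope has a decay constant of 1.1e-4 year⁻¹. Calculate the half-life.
t½ = ln(2)/λ = 6301 years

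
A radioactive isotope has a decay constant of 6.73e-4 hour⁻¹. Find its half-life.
t½ = ln(2)/λ = 1030 hours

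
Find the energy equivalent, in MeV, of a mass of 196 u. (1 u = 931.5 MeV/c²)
E = mc² = 1.826e5 MeV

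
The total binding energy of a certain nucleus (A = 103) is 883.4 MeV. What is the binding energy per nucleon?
B.E./A = 883.4/103 = 8.577 MeV/nucleon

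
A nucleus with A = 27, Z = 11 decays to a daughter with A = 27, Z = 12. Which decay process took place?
ΔA = 0, ΔZ = +1 ⇒ beta-minus decay (β⁻)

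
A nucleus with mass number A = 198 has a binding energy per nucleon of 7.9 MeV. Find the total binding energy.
B.E. = 7.9 × 198 = 1564 MeV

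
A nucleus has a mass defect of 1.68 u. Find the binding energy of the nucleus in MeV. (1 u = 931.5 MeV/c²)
B.E. = Δm × 931.5 = 1565 MeV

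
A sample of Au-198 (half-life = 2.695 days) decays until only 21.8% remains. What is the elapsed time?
t = t½ × log₂(N₀/N) = 5.923 days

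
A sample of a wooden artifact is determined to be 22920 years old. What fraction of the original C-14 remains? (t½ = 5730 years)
N/N₀ = (1/2)^(t/t½) = 0.0625 = 6.25%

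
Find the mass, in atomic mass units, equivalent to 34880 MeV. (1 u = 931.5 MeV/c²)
m = E/c² = 37.44 u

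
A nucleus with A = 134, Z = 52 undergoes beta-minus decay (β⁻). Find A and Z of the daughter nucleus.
Daughter: A = 134, Z = 53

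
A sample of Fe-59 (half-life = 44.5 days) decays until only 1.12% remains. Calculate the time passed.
t = t½ × log₂(N₀/N) = 288.4 days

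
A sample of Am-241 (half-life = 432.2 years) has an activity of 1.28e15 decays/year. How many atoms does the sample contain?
N = A/λ = 7.981e17 atoms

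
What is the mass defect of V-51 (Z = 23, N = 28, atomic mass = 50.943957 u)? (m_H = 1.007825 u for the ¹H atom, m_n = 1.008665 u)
Δm = Z·m_H + N·m_n − M = 0.4786 u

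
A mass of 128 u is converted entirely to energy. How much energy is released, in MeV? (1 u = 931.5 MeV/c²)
E = mc² = 1.192e5 MeV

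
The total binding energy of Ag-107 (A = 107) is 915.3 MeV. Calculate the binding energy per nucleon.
B.E./A = 915.3/107 = 8.554 MeV/nucleon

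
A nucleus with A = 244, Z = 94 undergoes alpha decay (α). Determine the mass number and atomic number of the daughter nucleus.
Daughter: A = 240, Z = 92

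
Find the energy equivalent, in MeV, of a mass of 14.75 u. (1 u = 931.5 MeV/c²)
E = mc² = 13740 MeV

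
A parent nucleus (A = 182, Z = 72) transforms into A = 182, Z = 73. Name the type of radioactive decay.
ΔA = 0, ΔZ = +1 ⇒ beta-minus decay (β⁻)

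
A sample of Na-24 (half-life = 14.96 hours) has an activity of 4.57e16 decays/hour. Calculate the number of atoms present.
N = A/λ = 9.863e17 atoms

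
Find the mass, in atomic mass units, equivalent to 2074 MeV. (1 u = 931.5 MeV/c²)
m = E/c² = 2.227 u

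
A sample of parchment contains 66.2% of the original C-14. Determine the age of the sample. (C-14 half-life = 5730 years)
Age = t½ × log₂(1/ratio) = 3410 years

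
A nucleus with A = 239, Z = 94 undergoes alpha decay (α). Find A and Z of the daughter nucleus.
Daughter: A = 235, Z = 92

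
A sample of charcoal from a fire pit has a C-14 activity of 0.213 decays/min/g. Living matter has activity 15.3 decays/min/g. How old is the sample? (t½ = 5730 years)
Age = t½ × log₂(A₀/A) = 35330 years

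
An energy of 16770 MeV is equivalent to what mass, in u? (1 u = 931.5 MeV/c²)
m = E/c² = 18 u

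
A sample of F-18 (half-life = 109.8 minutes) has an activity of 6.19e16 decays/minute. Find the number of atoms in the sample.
N = A/λ = 9.805e18 atoms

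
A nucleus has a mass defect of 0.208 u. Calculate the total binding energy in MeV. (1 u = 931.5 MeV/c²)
B.E. = Δm × 931.5 = 193.8 MeV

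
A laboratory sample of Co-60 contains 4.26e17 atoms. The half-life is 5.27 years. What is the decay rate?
A = λN = 5.603e16 decays/year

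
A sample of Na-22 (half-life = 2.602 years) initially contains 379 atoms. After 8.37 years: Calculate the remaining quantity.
N = N₀(1/2)^(t/t½) = 40.77 atoms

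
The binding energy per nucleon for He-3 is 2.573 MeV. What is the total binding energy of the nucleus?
B.E. = 2.573 × 3 = 7.719 MeV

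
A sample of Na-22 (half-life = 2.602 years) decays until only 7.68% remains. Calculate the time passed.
t = t½ × log₂(N₀/N) = 9.635 years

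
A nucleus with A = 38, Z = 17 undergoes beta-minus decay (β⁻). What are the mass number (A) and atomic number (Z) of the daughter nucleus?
Daughter: A = 38, Z = 18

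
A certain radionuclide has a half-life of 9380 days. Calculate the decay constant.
λ = ln(2)/t½ = 7.39e-5 day⁻¹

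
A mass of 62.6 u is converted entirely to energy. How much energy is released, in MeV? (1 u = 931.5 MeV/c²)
E = mc² = 58310 MeV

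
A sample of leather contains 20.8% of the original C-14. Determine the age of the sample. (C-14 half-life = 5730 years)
Age = t½ × log₂(1/ratio) = 12980 years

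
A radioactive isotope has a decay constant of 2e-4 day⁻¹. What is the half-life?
t½ = ln(2)/λ = 3466 days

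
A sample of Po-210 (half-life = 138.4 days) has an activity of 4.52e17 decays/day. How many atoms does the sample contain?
N = A/λ = 9.025e19 atoms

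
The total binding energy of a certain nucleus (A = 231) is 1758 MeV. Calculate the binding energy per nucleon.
B.E./A = 1758/231 = 7.61 MeV/nucleon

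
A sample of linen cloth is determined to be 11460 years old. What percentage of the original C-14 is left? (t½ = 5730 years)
N/N₀ = (1/2)^(t/t½) = 0.25 = 25%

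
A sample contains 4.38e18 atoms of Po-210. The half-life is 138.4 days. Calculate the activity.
A = λN = 2.194e16 decays/day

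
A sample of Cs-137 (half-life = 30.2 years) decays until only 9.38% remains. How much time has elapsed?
t = t½ × log₂(N₀/N) = 103.1 years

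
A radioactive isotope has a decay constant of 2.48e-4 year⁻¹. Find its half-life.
t½ = ln(2)/λ = 2795 years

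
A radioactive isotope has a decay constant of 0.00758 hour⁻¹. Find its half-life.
t½ = ln(2)/λ = 91.44 hours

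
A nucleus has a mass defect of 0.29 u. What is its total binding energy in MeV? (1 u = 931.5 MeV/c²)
B.E. = Δm × 931.5 = 270.1 MeV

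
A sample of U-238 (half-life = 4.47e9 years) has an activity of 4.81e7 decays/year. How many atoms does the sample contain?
N = A/λ = 3.102e17 atoms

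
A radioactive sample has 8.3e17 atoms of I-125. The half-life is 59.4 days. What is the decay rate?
A = λN = 9.685e15 decays/day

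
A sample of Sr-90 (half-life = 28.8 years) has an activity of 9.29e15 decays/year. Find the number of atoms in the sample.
N = A/λ = 3.86e17 atoms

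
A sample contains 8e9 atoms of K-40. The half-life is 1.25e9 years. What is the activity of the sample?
A = λN = 4.436 decays/year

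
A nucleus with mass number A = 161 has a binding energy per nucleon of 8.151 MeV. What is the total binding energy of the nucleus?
B.E. = 8.151 × 161 = 1312 MeV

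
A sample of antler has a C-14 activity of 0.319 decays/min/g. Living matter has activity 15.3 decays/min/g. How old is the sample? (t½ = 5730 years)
Age = t½ × log₂(A₀/A) = 32000 years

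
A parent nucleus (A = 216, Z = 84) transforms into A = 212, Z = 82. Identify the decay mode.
ΔA = -4, ΔZ = -2 ⇒ alpha decay (α)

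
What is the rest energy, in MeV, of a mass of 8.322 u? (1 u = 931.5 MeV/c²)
E = mc² = 7752 MeV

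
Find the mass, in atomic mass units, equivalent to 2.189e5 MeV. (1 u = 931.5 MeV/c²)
m = E/c² = 235 u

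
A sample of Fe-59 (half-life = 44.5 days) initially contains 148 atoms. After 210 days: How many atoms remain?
N = N₀(1/2)^(t/t½) = 5.619 atoms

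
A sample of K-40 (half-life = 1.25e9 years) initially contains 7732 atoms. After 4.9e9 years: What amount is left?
N = N₀(1/2)^(t/t½) = 510.8 atoms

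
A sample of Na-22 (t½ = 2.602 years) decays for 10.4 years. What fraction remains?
N/N₀ = (1/2)^(t/t½) = 0.06263 = 6.26%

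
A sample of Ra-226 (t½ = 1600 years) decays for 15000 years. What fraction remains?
N/N₀ = (1/2)^(t/t½) = 0.001506 = 0.151%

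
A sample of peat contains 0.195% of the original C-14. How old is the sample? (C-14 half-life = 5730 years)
Age = t½ × log₂(1/ratio) = 51580 years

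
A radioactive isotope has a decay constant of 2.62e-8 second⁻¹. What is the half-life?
t½ = ln(2)/λ = 2.646e7 seconds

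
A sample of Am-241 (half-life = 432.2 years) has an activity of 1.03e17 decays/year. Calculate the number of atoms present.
N = A/λ = 6.422e19 atoms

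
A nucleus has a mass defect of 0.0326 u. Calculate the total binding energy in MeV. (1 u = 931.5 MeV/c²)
B.E. = Δm × 931.5 = 30.37 MeV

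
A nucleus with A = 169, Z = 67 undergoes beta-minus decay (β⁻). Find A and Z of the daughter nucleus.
Daughter: A = 169, Z = 68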